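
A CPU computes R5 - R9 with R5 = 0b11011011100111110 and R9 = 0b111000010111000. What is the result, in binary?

0b10100011010000110

Subtract column by column in base 2:
  0-0 → 0
  1-0 → 1
  1-0 → 1
  1-1 → 0
  1-1 → 0
  1-1 → 0
  0-0 → 0
  0-1 → 1 (borrow)
  1-0-1 → 0
  1-0 → 1
  1-0 → 1
  0-0 → 0
  1-1 → 0
  1-1 → 0
  0-1 → 1 (borrow)
  1-0-1 → 0
  1-0 → 1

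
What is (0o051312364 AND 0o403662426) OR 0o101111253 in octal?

0o051312364 AND 0o403662426 = 0o001202024.
Then OR with 0o101111253.

0o101313277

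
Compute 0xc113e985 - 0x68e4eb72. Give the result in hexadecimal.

0x582efe13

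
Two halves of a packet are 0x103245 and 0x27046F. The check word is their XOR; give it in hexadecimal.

XOR each hex digit independently (no carries):
  1^2=3, 0^7=7, 3^0=3, 2^4=6, 4^6=2, 5^F=A

0x37362A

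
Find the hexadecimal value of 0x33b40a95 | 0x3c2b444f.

OR each hex digit independently (no carries):
  3|3=3, 3|c=f, b|2=b, 4|b=f, 0|4=4, a|4=e, 9|4=d, 5|f=f

0x3fbf4edf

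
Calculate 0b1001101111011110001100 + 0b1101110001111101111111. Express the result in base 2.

Add column by column in base 2, right to left:
  0+1 = 1
  0+1 = 1
  1+1 = 0 carry 1
  1+1+1 = 1 carry 1
  0+1+1 = 0 carry 1
  0+1+1 = 0 carry 1
  0+1+1 = 0 carry 1
  1+0+1 = 0 carry 1
  1+1+1 = 1 carry 1
  1+1+1 = 1 carry 1
  1+1+1 = 1 carry 1
  0+1+1 = 0 carry 1
  1+1+1 = 1 carry 1
  1+0+1 = 0 carry 1
  1+0+1 = 0 carry 1
  1+0+1 = 0 carry 1
  0+1+1 = 0 carry 1
  1+1+1 = 1 carry 1
  1+1+1 = 1 carry 1
  0+0+1 = 1
  0+1 = 1
  1+1 = 0 carry 1
  final carry 1

0b10111100001011100001011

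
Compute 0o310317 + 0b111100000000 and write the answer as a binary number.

0b11001111111001111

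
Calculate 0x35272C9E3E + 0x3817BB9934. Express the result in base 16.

0x6D3EE83772

Add column by column in base 16, right to left:
  E+4 = 2 carry 1
  3+3+1 = 7
  E+9 = 7 carry 1
  9+9+1 = 3 carry 1
  C+B+1 = 8 carry 1
  2+B+1 = E
  7+7 = E
  2+1 = 3
  5+8 = D
  3+3 = 6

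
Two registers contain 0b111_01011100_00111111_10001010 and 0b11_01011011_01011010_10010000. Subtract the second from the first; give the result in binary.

0b100000000001110010011111010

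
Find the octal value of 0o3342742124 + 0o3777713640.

0o7342655764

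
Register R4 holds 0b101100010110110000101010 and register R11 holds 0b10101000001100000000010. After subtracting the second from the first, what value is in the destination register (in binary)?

Subtract column by column in base 2:
  0-0 → 0
  1-1 → 0
  0-0 → 0
  1-0 → 1
  0-0 → 0
  1-0 → 1
  0-0 → 0
  0-0 → 0
  0-0 → 0
  0-0 → 0
  1-0 → 1
  1-1 → 0
  0-1 → 1 (borrow)
  1-0-1 → 0
  1-0 → 1
  0-0 → 0
  1-0 → 1
  0-0 → 0
  0-1 → 1 (borrow)
  0-0-1 → 1 (borrow)
  1-1-1 → 1 (borrow)
  1-0-1 → 0
  0-1 → 1 (borrow)
  1-0-1 → 0

0b10111010101010000101000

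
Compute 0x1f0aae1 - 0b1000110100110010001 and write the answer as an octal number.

0o173040520

0x1f0aae1 = 0o174125341 in octal.
0b1000110100110010001 = 0o1064621 in octal.
Subtract column by column in base 8:
  1-1 → 0
  4-2 → 2
  3-6 → 5 (borrow)
  5-4-1 → 0
  2-6 → 4 (borrow)
  1-0-1 → 0
  4-1 → 3
  7-0 → 7
  1-0 → 1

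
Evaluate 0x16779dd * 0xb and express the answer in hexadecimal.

0xf723c7f

Multiply each base-16 digit by 11, carrying:
  d×11 = 143 → write f carry 8
  d×11+8 = 151 → write 7 carry 9
  9×11+9 = 108 → write c carry 6
  7×11+6 = 83 → write 3 carry 5
  7×11+5 = 82 → write 2 carry 5
  6×11+5 = 71 → write 7 carry 4
  1×11+4 = 15 → write f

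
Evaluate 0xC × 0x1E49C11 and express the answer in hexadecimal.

Multiply each base-16 digit by 12, carrying:
  1×12 = 12 → write C
  1×12 = 12 → write C
  C×12 = 144 → write 0 carry 9
  9×12+9 = 117 → write 5 carry 7
  4×12+7 = 55 → write 7 carry 3
  E×12+3 = 171 → write B carry 10
  1×12+10 = 22 → write 6 carry 1
  remaining carry: 1

0x16B750CC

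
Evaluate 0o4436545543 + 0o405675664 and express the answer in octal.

0o5044443427

Add column by column in base 8, right to left:
  3+4 = 7
  4+6 = 2 carry 1
  5+6+1 = 4 carry 1
  5+5+1 = 3 carry 1
  4+7+1 = 4 carry 1
  5+6+1 = 4 carry 1
  6+5+1 = 4 carry 1
  3+0+1 = 4
  4+4 = 0 carry 1
  4+0+1 = 5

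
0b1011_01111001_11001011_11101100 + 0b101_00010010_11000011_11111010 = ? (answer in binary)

0b10000100011001000111111100110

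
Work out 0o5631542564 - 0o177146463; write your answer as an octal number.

0o5432374101

Subtract column by column in base 8:
  4-3 → 1
  6-6 → 0
  5-4 → 1
  2-6 → 4 (borrow)
  4-4-1 → 7 (borrow)
  5-1-1 → 3
  1-7 → 2 (borrow)
  3-7-1 → 3 (borrow)
  6-1-1 → 4
  5-0 → 5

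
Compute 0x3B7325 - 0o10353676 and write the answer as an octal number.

0o6315547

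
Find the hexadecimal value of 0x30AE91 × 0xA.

0x1E6D1AA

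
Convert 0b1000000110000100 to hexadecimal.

0x8184

Group the bits into nibbles: 1000 0001 1000 0100 → 8184.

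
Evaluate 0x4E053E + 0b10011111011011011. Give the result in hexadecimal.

0b10011111011011011 = 0x13EDB in hexadecimal.
Add column by column in base 16, right to left:
  E+B = 9 carry 1
  3+D+1 = 1 carry 1
  5+E+1 = 4 carry 1
  0+3+1 = 4
  E+1 = F
  4+0 = 4

0x4F4419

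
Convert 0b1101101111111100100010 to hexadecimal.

0x36FF22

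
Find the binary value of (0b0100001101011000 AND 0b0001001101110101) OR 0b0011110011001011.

0b11111111011011

0b0100001101011000 AND 0b0001001101110101 = 0b0000001101010000.
Then OR with 0b0011110011001011.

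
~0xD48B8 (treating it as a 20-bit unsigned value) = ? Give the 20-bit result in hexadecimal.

Each hex digit d becomes F−d:
  D→2, 4→B, 8→7, B→4, 8→7

0x2B747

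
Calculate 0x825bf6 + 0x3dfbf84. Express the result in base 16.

Add column by column in base 16, right to left:
  6+4 = a
  f+8 = 7 carry 1
  b+f+1 = b carry 1
  5+b+1 = 1 carry 1
  2+f+1 = 2 carry 1
  8+d+1 = 6 carry 1
  0+3+1 = 4

0x4621b7a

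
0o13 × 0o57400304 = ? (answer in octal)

0o1012404154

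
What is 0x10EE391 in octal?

0o103561621

Expand each hex digit to 4 bits: 1=0001 0=0000 E=1110 E=1110 3=0011 9=1001 1=0001.
Group the bits in threes: 001 000 011 101 110 001 110 010 001 → 103561621.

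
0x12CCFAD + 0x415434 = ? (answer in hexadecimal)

0x16E23E1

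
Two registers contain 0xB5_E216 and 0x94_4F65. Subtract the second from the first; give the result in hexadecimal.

0x2192B1

Subtract column by column in base 16:
  6-5 → 1
  1-6 → B (borrow)
  2-F-1 → 2 (borrow)
  E-4-1 → 9
  5-4 → 1
  B-9 → 2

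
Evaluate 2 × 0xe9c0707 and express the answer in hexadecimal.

0x1d380e0e

Multiply each base-16 digit by 2, carrying:
  7×2 = 14 → write e
  0×2 = 0 → write 0
  7×2 = 14 → write e
  0×2 = 0 → write 0
  c×2 = 24 → write 8 carry 1
  9×2+1 = 19 → write 3 carry 1
  e×2+1 = 29 → write d carry 1
  remaining carry: 1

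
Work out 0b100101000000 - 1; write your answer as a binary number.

The trailing 6 digits are 0, so subtracting 1 borrows through: they become 1 and the next digit up decrements.

0b100100111111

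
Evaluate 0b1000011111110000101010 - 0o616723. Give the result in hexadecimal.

0x1EDE57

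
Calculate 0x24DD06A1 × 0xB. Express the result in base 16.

0x1957F48EB

Multiply each base-16 digit by 11, carrying:
  1×11 = 11 → write B
  A×11 = 110 → write E carry 6
  6×11+6 = 72 → write 8 carry 4
  0×11+4 = 4 → write 4
  D×11 = 143 → write F carry 8
  D×11+8 = 151 → write 7 carry 9
  4×11+9 = 53 → write 5 carry 3
  2×11+3 = 25 → write 9 carry 1
  remaining carry: 1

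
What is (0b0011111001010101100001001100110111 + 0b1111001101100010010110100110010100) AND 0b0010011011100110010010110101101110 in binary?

0b10000010100110010010110001001010

Add column by column in base 2, right to left:
  1+0 = 1
  1+0 = 1
  1+1 = 0 carry 1
  0+0+1 = 1
  1+1 = 0 carry 1
  1+0+1 = 0 carry 1
  0+0+1 = 1
  0+1 = 1
  1+1 = 0 carry 1
  1+0+1 = 0 carry 1
  0+0+1 = 1
  0+1 = 1
  1+0 = 1
  0+1 = 1
  0+1 = 1
  0+0 = 0
  0+1 = 1
  1+0 = 1
  1+0 = 1
  0+1 = 1
  1+0 = 1
  0+0 = 0
  1+0 = 1
  0+1 = 1
  1+1 = 0 carry 1
  0+0+1 = 1
  0+1 = 1
  1+1 = 0 carry 1
  1+0+1 = 0 carry 1
  1+0+1 = 0 carry 1
  1+1+1 = 1 carry 1
  1+1+1 = 1 carry 1
  0+1+1 = 0 carry 1
  0+1+1 = 0 carry 1
  final carry 1
Sum = 0b10011000110110111110111110011001011; now AND with 0b0010011011100110010010110101101110:
  10011000110110111110111110011001011
& 00010011011100110010010110101101110
= 00010000010100110010010110001001010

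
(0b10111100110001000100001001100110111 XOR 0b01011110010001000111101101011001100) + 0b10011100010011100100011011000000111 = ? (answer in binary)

First 0b10111100110001000100001001100110111 XOR 0b01011110010001000111101101011001100 = 0b11100010100000000011100100111111011.
Add column by column in base 2, right to left:
  1+1 = 0 carry 1
  1+1+1 = 1 carry 1
  0+1+1 = 0 carry 1
  1+0+1 = 0 carry 1
  1+0+1 = 0 carry 1
  1+0+1 = 0 carry 1
  1+0+1 = 0 carry 1
  1+0+1 = 0 carry 1
  1+0+1 = 0 carry 1
  0+1+1 = 0 carry 1
  0+1+1 = 0 carry 1
  1+0+1 = 0 carry 1
  0+1+1 = 0 carry 1
  0+1+1 = 0 carry 1
  1+0+1 = 0 carry 1
  1+0+1 = 0 carry 1
  1+0+1 = 0 carry 1
  0+1+1 = 0 carry 1
  0+0+1 = 1
  0+0 = 0
  0+1 = 1
  0+1 = 1
  0+1 = 1
  0+0 = 0
  0+0 = 0
  0+1 = 1
  1+0 = 1
  0+0 = 0
  1+0 = 1
  0+1 = 1
  0+1 = 1
  0+1 = 1
  1+0 = 1
  1+0 = 1
  1+1 = 0 carry 1
  final carry 1

0b101111110110011101000000000000000010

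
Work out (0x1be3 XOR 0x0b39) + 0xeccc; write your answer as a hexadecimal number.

0xfda6

First 0x1be3 XOR 0x0b39 = 0x10da.
Add column by column in base 16, right to left:
  a+c = 6 carry 1
  d+c+1 = a carry 1
  0+c+1 = d
  1+e = f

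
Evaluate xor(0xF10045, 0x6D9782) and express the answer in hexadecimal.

0x9C97C7

XOR each hex digit independently (no carries):
  F^6=9, 1^D=C, 0^9=9, 0^7=7, 4^8=C, 5^2=7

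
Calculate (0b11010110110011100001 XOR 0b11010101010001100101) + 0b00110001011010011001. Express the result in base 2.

First 0b11010110110011100001 XOR 0b11010101010001100101 = 0b00000011100010000100.
Add column by column in base 2, right to left:
  0+1 = 1
  0+0 = 0
  1+0 = 1
  0+1 = 1
  0+1 = 1
  0+0 = 0
  0+0 = 0
  1+1 = 0 carry 1
  0+0+1 = 1
  0+1 = 1
  0+1 = 1
  1+0 = 1
  1+1 = 0 carry 1
  1+0+1 = 0 carry 1
  0+0+1 = 1
  0+0 = 0
  0+1 = 1
  0+1 = 1

0b110100111100011101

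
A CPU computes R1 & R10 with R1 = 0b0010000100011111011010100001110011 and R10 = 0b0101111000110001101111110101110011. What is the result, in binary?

0b0000000000010001001010100001110011

AND bit by bit (1 only where both bits are 1):
  0010000100011111011010100001110011
& 0101111000110001101111110101110011
= 0000000000010001001010100001110011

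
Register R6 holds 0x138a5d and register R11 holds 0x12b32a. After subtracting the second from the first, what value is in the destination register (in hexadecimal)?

0xd733

Subtract column by column in base 16:
  d-a → 3
  5-2 → 3
  a-3 → 7
  8-b → d (borrow)
  3-2-1 → 0
  1-1 → 0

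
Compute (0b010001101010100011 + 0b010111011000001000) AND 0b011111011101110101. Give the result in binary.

Add column by column in base 2, right to left:
  1+0 = 1
  1+0 = 1
  0+0 = 0
  0+1 = 1
  0+0 = 0
  1+0 = 1
  0+0 = 0
  1+0 = 1
  0+0 = 0
  1+1 = 0 carry 1
  0+1+1 = 0 carry 1
  1+0+1 = 0 carry 1
  1+1+1 = 1 carry 1
  0+1+1 = 0 carry 1
  0+1+1 = 0 carry 1
  0+0+1 = 1
  1+1 = 0 carry 1
  final carry 1
Sum = 0b101001000010101011; now AND with 0b011111011101110101:
  101001000010101011
& 011111011101110101
= 001001000000100001

0b1001000000100001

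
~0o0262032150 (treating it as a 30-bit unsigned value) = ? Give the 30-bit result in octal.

0o7515745627

Each oct digit d becomes 7−d:
  0→7, 2→5, 6→1, 2→5, 0→7, 3→4, 2→5, 1→6, 5→2, 0→7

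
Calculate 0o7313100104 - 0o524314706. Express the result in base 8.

Subtract column by column in base 8:
  4-6 → 6 (borrow)
  0-0-1 → 7 (borrow)
  1-7-1 → 1 (borrow)
  0-4-1 → 3 (borrow)
  0-1-1 → 6 (borrow)
  1-3-1 → 5 (borrow)
  3-4-1 → 6 (borrow)
  1-2-1 → 6 (borrow)
  3-5-1 → 5 (borrow)
  7-0-1 → 6

0o6566563176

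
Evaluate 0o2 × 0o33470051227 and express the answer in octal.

0o67160122456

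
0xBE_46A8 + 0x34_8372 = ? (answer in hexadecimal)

Add column by column in base 16, right to left:
  8+2 = A
  A+7 = 1 carry 1
  6+3+1 = A
  4+8 = C
  E+4 = 2 carry 1
  B+3+1 = F

0xF2CA1A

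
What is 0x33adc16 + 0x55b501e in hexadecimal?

0x8962c34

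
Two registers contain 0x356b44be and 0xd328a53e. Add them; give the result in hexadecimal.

Add column by column in base 16, right to left:
  e+e = c carry 1
  b+3+1 = f
  4+5 = 9
  4+a = e
  b+8 = 3 carry 1
  6+2+1 = 9
  5+3 = 8
  3+d = 0 carry 1
  final carry 1

0x10893e9fc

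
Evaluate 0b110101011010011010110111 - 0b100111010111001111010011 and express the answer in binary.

0b1110000011001011100100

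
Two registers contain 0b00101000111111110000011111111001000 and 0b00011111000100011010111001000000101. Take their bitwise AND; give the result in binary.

0b00001000000100010000011001000000000

AND bit by bit (1 only where both bits are 1):
  00101000111111110000011111111001000
& 00011111000100011010111001000000101
= 00001000000100010000011001000000000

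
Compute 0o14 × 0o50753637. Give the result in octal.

0o753415564

Multiply each base-8 digit by 12, carrying:
  7×12 = 84 → write 4 carry 10
  3×12+10 = 46 → write 6 carry 5
  6×12+5 = 77 → write 5 carry 9
  3×12+9 = 45 → write 5 carry 5
  5×12+5 = 65 → write 1 carry 8
  7×12+8 = 92 → write 4 carry 11
  0×12+11 = 11 → write 3 carry 1
  5×12+1 = 61 → write 5 carry 7
  remaining carry: 7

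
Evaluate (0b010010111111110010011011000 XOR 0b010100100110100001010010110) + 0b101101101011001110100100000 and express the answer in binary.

0b110100000100100001101101110

First 0b010010111111110010011011000 XOR 0b010100100110100001010010110 = 0b000110011001010011001001110.
Add column by column in base 2, right to left:
  0+0 = 0
  1+0 = 1
  1+0 = 1
  1+0 = 1
  0+0 = 0
  0+1 = 1
  1+0 = 1
  0+0 = 0
  0+1 = 1
  1+0 = 1
  1+1 = 0 carry 1
  0+1+1 = 0 carry 1
  0+1+1 = 0 carry 1
  1+0+1 = 0 carry 1
  0+0+1 = 1
  1+1 = 0 carry 1
  0+1+1 = 0 carry 1
  0+0+1 = 1
  1+1 = 0 carry 1
  1+0+1 = 0 carry 1
  0+1+1 = 0 carry 1
  0+1+1 = 0 carry 1
  1+0+1 = 0 carry 1
  1+1+1 = 1 carry 1
  0+1+1 = 0 carry 1
  0+0+1 = 1
  0+1 = 1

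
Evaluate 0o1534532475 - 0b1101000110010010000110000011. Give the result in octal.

0o26311672

0b1101000110010010000110000011 = 0o1506220603 in octal.
Subtract column by column in base 8:
  5-3 → 2
  7-0 → 7
  4-6 → 6 (borrow)
  2-0-1 → 1
  3-2 → 1
  5-2 → 3
  4-6 → 6 (borrow)
  3-0-1 → 2
  5-5 → 0
  1-1 → 0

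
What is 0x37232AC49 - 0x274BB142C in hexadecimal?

Subtract column by column in base 16:
  9-C → D (borrow)
  4-2-1 → 1
  C-4 → 8
  A-1 → 9
  2-B → 7 (borrow)
  3-B-1 → 7 (borrow)
  2-4-1 → D (borrow)
  7-7-1 → F (borrow)
  3-2-1 → 0

0xFD77981D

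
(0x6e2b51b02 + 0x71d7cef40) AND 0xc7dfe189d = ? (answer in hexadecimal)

Add column by column in base 16, right to left:
  2+0 = 2
  0+4 = 4
  b+f = a carry 1
  1+e+1 = 0 carry 1
  5+c+1 = 2 carry 1
  b+7+1 = 3 carry 1
  2+d+1 = 0 carry 1
  e+1+1 = 0 carry 1
  6+7+1 = e
Sum = 0xe00320a42; now AND with 0xc7dfe189d:
  e&c=c, 0&7=0, 0&d=0, 3&f=3, 2&e=2, 0&1=0, a&8=8, 4&9=0, 2&d=0

0xc00320800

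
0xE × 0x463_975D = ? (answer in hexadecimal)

0x3D724716

Multiply each base-16 digit by 14, carrying:
  D×14 = 182 → write 6 carry 11
  5×14+11 = 81 → write 1 carry 5
  7×14+5 = 103 → write 7 carry 6
  9×14+6 = 132 → write 4 carry 8
  3×14+8 = 50 → write 2 carry 3
  6×14+3 = 87 → write 7 carry 5
  4×14+5 = 61 → write D carry 3
  remaining carry: 3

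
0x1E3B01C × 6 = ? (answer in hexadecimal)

Multiply each base-16 digit by 6, carrying:
  C×6 = 72 → write 8 carry 4
  1×6+4 = 10 → write A
  0×6 = 0 → write 0
  B×6 = 66 → write 2 carry 4
  3×6+4 = 22 → write 6 carry 1
  E×6+1 = 85 → write 5 carry 5
  1×6+5 = 11 → write B

0xB5620A8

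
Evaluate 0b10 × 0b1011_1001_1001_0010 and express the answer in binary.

0b10111001100100100

Multiply each base-2 digit by 2, carrying:
  0×2 = 0 → write 0
  1×2 = 2 → write 0 carry 1
  0×2+1 = 1 → write 1
  0×2 = 0 → write 0
  1×2 = 2 → write 0 carry 1
  0×2+1 = 1 → write 1
  0×2 = 0 → write 0
  1×2 = 2 → write 0 carry 1
  1×2+1 = 3 → write 1 carry 1
  0×2+1 = 1 → write 1
  0×2 = 0 → write 0
  1×2 = 2 → write 0 carry 1
  1×2+1 = 3 → write 1 carry 1
  1×2+1 = 3 → write 1 carry 1
  0×2+1 = 1 → write 1
  1×2 = 2 → write 0 carry 1
  remaining carry: 1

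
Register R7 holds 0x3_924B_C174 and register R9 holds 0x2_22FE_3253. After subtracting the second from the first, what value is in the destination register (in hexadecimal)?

0x16F4D8F21

Subtract column by column in base 16:
  4-3 → 1
  7-5 → 2
  1-2 → F (borrow)
  C-3-1 → 8
  B-E → D (borrow)
  4-F-1 → 4 (borrow)
  2-2-1 → F (borrow)
  9-2-1 → 6
  3-2 → 1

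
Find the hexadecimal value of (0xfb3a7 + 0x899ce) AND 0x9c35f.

0x84155

Add column by column in base 16, right to left:
  7+e = 5 carry 1
  a+c+1 = 7 carry 1
  3+9+1 = d
  b+9 = 4 carry 1
  f+8+1 = 8 carry 1
  final carry 1
Sum = 0x184d75; now AND with 0x9c35f:
  1&0=0, 8&9=8, 4&c=4, d&3=1, 7&5=5, 5&f=5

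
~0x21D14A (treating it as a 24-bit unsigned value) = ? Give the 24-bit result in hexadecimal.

Each hex digit d becomes F−d:
  2→D, 1→E, D→2, 1→E, 4→B, A→5

0xDE2EB5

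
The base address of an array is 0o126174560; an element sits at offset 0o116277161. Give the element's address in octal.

0o244473741

Add column by column in base 8, right to left:
  0+1 = 1
  6+6 = 4 carry 1
  5+1+1 = 7
  4+7 = 3 carry 1
  7+7+1 = 7 carry 1
  1+2+1 = 4
  6+6 = 4 carry 1
  2+1+1 = 4
  1+1 = 2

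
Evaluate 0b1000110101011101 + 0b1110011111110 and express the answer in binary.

Add column by column in base 2, right to left:
  1+0 = 1
  0+1 = 1
  1+1 = 0 carry 1
  1+1+1 = 1 carry 1
  1+1+1 = 1 carry 1
  0+1+1 = 0 carry 1
  1+1+1 = 1 carry 1
  0+1+1 = 0 carry 1
  1+0+1 = 0 carry 1
  0+0+1 = 1
  1+1 = 0 carry 1
  1+1+1 = 1 carry 1
  0+1+1 = 0 carry 1
  0+0+1 = 1
  0+0 = 0
  1+0 = 1

0b1010101001011011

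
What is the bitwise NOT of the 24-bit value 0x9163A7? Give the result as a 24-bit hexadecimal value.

0x6E9C58

Each hex digit d becomes F−d:
  9→6, 1→E, 6→9, 3→C, A→5, 7→8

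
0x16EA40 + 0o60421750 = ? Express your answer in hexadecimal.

0o60421750 = 0xC223E8 in hexadecimal.
Add column by column in base 16, right to left:
  0+8 = 8
  4+E = 2 carry 1
  A+3+1 = E
  E+2 = 0 carry 1
  6+2+1 = 9
  1+C = D

0xD90E28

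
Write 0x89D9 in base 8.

Expand each hex digit to 4 bits: 8=1000 9=1001 D=1101 9=1001.
Group the bits in threes: 001 000 100 111 011 001 → 104731.

0o104731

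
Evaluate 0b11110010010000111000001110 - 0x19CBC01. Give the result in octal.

0o213051015

0b11110010010000111000001110 = 0o362207016 in octal.
0x19CBC01 = 0o147136001 in octal.
Subtract column by column in base 8:
  6-1 → 5
  1-0 → 1
  0-0 → 0
  7-6 → 1
  0-3 → 5 (borrow)
  2-1-1 → 0
  2-7 → 3 (borrow)
  6-4-1 → 1
  3-1 → 2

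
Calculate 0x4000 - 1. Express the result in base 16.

The trailing 3 digits are 0, so subtracting 1 borrows through: they become F and the next digit up decrements.

0x3FFF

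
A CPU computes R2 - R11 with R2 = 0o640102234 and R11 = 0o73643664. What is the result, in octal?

Subtract column by column in base 8:
  4-4 → 0
  3-6 → 5 (borrow)
  2-6-1 → 3 (borrow)
  2-3-1 → 6 (borrow)
  0-4-1 → 3 (borrow)
  1-6-1 → 2 (borrow)
  0-3-1 → 4 (borrow)
  4-7-1 → 4 (borrow)
  6-0-1 → 5

0o544236350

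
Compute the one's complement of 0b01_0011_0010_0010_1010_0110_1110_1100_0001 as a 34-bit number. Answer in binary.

Invert each bit: 0100110010001010100110111011000001 → 1011001101110101011001000100111110.

0b1011001101110101011001000100111110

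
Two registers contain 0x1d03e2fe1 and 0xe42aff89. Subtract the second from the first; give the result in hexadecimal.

Subtract column by column in base 16:
  1-9 → 8 (borrow)
  e-8-1 → 5
  f-f → 0
  2-f → 3 (borrow)
  e-a-1 → 3
  3-2 → 1
  0-4 → c (borrow)
  d-e-1 → e (borrow)
  1-0-1 → 0

0xec133058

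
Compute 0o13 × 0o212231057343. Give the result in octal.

0o2761224011701

Multiply each base-8 digit by 11, carrying:
  3×11 = 33 → write 1 carry 4
  4×11+4 = 48 → write 0 carry 6
  3×11+6 = 39 → write 7 carry 4
  7×11+4 = 81 → write 1 carry 10
  5×11+10 = 65 → write 1 carry 8
  0×11+8 = 8 → write 0 carry 1
  1×11+1 = 12 → write 4 carry 1
  3×11+1 = 34 → write 2 carry 4
  2×11+4 = 26 → write 2 carry 3
  2×11+3 = 25 → write 1 carry 3
  1×11+3 = 14 → write 6 carry 1
  2×11+1 = 23 → write 7 carry 2
  remaining carry: 2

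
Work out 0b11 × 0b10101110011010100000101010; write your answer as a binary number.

Multiply each base-2 digit by 3, carrying:
  0×3 = 0 → write 0
  1×3 = 3 → write 1 carry 1
  0×3+1 = 1 → write 1
  1×3 = 3 → write 1 carry 1
  0×3+1 = 1 → write 1
  1×3 = 3 → write 1 carry 1
  0×3+1 = 1 → write 1
  0×3 = 0 → write 0
  0×3 = 0 → write 0
  0×3 = 0 → write 0
  0×3 = 0 → write 0
  1×3 = 3 → write 1 carry 1
  0×3+1 = 1 → write 1
  1×3 = 3 → write 1 carry 1
  0×3+1 = 1 → write 1
  1×3 = 3 → write 1 carry 1
  1×3+1 = 4 → write 0 carry 2
  0×3+2 = 2 → write 0 carry 1
  0×3+1 = 1 → write 1
  1×3 = 3 → write 1 carry 1
  1×3+1 = 4 → write 0 carry 2
  1×3+2 = 5 → write 1 carry 2
  0×3+2 = 2 → write 0 carry 1
  1×3+1 = 4 → write 0 carry 2
  0×3+2 = 2 → write 0 carry 1
  1×3+1 = 4 → write 0 carry 2
  remaining carry: 10

0b1000001011001111100001111110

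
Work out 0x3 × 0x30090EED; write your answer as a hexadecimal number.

0x901B2CC7

Multiply each base-16 digit by 3, carrying:
  D×3 = 39 → write 7 carry 2
  E×3+2 = 44 → write C carry 2
  E×3+2 = 44 → write C carry 2
  0×3+2 = 2 → write 2
  9×3 = 27 → write B carry 1
  0×3+1 = 1 → write 1
  0×3 = 0 → write 0
  3×3 = 9 → write 9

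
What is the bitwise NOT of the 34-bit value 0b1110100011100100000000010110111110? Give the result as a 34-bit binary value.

0b0001011100011011111111101001000001

Invert each bit: 1110100011100100000000010110111110 → 0001011100011011111111101001000001.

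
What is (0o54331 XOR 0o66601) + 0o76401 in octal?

0o131131

First 0o54331 XOR 0o66601 = 0o32530.
Add column by column in base 8, right to left:
  0+1 = 1
  3+0 = 3
  5+4 = 1 carry 1
  2+6+1 = 1 carry 1
  3+7+1 = 3 carry 1
  final carry 1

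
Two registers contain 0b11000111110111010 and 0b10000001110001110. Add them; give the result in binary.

0b101001001101001000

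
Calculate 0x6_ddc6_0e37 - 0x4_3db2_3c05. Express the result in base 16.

0x2a013d232

Subtract column by column in base 16:
  7-5 → 2
  3-0 → 3
  e-c → 2
  0-3 → d (borrow)
  6-2-1 → 3
  c-b → 1
  d-d → 0
  d-3 → a
  6-4 → 2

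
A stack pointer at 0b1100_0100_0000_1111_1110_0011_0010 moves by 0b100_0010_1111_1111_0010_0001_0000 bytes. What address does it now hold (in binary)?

0b10000011100001111000001000010

Add column by column in base 2, right to left:
  0+0 = 0
  1+0 = 1
  0+0 = 0
  0+0 = 0
  1+1 = 0 carry 1
  1+0+1 = 0 carry 1
  0+0+1 = 1
  0+0 = 0
  0+0 = 0
  1+1 = 0 carry 1
  1+0+1 = 0 carry 1
  1+0+1 = 0 carry 1
  1+1+1 = 1 carry 1
  1+1+1 = 1 carry 1
  1+1+1 = 1 carry 1
  1+1+1 = 1 carry 1
  0+1+1 = 0 carry 1
  0+1+1 = 0 carry 1
  0+1+1 = 0 carry 1
  0+1+1 = 0 carry 1
  0+0+1 = 1
  0+1 = 1
  1+0 = 1
  0+0 = 0
  0+0 = 0
  0+0 = 0
  1+1 = 0 carry 1
  1+0+1 = 0 carry 1
  final carry 1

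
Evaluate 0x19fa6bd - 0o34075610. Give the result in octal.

0x19fa6bd = 0o147723275 in octal.
Subtract column by column in base 8:
  5-0 → 5
  7-1 → 6
  2-6 → 4 (borrow)
  3-5-1 → 5 (borrow)
  2-7-1 → 2 (borrow)
  7-0-1 → 6
  7-4 → 3
  4-3 → 1
  1-0 → 1

0o113625465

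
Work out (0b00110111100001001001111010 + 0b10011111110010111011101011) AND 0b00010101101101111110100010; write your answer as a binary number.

0b10101000100000100100000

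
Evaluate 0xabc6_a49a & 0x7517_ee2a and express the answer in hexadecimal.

0x2106a40a

AND each hex digit independently (no carries):
  a&7=2, b&5=1, c&1=0, 6&7=6, a&e=a, 4&e=4, 9&2=0, a&a=a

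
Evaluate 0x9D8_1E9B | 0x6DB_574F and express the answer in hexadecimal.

0xFDB5FDF

OR each hex digit independently (no carries):
  9|6=F, D|D=D, 8|B=B, 1|5=5, E|7=F, 9|4=D, B|F=F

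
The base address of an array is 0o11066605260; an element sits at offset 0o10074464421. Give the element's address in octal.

Add column by column in base 8, right to left:
  0+1 = 1
  6+2 = 0 carry 1
  2+4+1 = 7
  5+4 = 1 carry 1
  0+6+1 = 7
  6+4 = 2 carry 1
  6+4+1 = 3 carry 1
  6+7+1 = 6 carry 1
  0+0+1 = 1
  1+0 = 1
  1+1 = 2

0o21163271701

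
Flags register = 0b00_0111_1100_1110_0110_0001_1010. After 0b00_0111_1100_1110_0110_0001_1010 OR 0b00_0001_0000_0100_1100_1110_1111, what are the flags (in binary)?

OR bit by bit (1 where either bit is 1):
  00011111001110011000011010
| 00000100000100110011101111
= 00011111001110111011111111

0b00011111001110111011111111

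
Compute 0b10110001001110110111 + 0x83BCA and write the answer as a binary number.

0x83BCA = 0b10000011101111001010 in binary.
Add column by column in base 2, right to left:
  1+0 = 1
  1+1 = 0 carry 1
  1+0+1 = 0 carry 1
  0+1+1 = 0 carry 1
  1+0+1 = 0 carry 1
  1+0+1 = 0 carry 1
  0+1+1 = 0 carry 1
  1+1+1 = 1 carry 1
  1+1+1 = 1 carry 1
  1+1+1 = 1 carry 1
  0+0+1 = 1
  0+1 = 1
  1+1 = 0 carry 1
  0+1+1 = 0 carry 1
  0+0+1 = 1
  0+0 = 0
  1+0 = 1
  1+0 = 1
  0+0 = 0
  1+1 = 0 carry 1
  final carry 1

0b100110100111110000001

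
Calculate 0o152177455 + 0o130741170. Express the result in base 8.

0o303140645

Add column by column in base 8, right to left:
  5+0 = 5
  5+7 = 4 carry 1
  4+1+1 = 6
  7+1 = 0 carry 1
  7+4+1 = 4 carry 1
  1+7+1 = 1 carry 1
  2+0+1 = 3
  5+3 = 0 carry 1
  1+1+1 = 3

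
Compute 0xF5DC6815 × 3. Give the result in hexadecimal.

Multiply each base-16 digit by 3, carrying:
  5×3 = 15 → write F
  1×3 = 3 → write 3
  8×3 = 24 → write 8 carry 1
  6×3+1 = 19 → write 3 carry 1
  C×3+1 = 37 → write 5 carry 2
  D×3+2 = 41 → write 9 carry 2
  5×3+2 = 17 → write 1 carry 1
  F×3+1 = 46 → write E carry 2
  remaining carry: 2

0x2E195383F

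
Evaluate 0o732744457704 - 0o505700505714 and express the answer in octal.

Subtract column by column in base 8:
  4-4 → 0
  0-1 → 7 (borrow)
  7-7-1 → 7 (borrow)
  7-5-1 → 1
  5-0 → 5
  4-5 → 7 (borrow)
  4-0-1 → 3
  4-0 → 4
  7-7 → 0
  2-5 → 5 (borrow)
  3-0-1 → 2
  7-5 → 2

0o225043751770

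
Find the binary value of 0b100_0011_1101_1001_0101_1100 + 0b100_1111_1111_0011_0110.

0b10010001101100010010010

Add column by column in base 2, right to left:
  0+0 = 0
  0+1 = 1
  1+1 = 0 carry 1
  1+0+1 = 0 carry 1
  1+1+1 = 1 carry 1
  0+1+1 = 0 carry 1
  1+0+1 = 0 carry 1
  0+0+1 = 1
  1+1 = 0 carry 1
  0+1+1 = 0 carry 1
  0+1+1 = 0 carry 1
  1+1+1 = 1 carry 1
  1+1+1 = 1 carry 1
  0+1+1 = 0 carry 1
  1+1+1 = 1 carry 1
  1+1+1 = 1 carry 1
  1+0+1 = 0 carry 1
  1+0+1 = 0 carry 1
  0+1+1 = 0 carry 1
  0+0+1 = 1
  0+0 = 0
  0+0 = 0
  1+0 = 1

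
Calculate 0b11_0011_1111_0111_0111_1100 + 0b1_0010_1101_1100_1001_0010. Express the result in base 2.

0b10001101101010000001110

Add column by column in base 2, right to left:
  0+0 = 0
  0+1 = 1
  1+0 = 1
  1+0 = 1
  1+1 = 0 carry 1
  1+0+1 = 0 carry 1
  1+0+1 = 0 carry 1
  0+1+1 = 0 carry 1
  1+0+1 = 0 carry 1
  1+0+1 = 0 carry 1
  1+1+1 = 1 carry 1
  0+1+1 = 0 carry 1
  1+1+1 = 1 carry 1
  1+0+1 = 0 carry 1
  1+1+1 = 1 carry 1
  1+1+1 = 1 carry 1
  1+0+1 = 0 carry 1
  1+1+1 = 1 carry 1
  0+0+1 = 1
  0+0 = 0
  1+1 = 0 carry 1
  1+0+1 = 0 carry 1
  final carry 1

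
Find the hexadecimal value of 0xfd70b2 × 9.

Multiply each base-16 digit by 9, carrying:
  2×9 = 18 → write 2 carry 1
  b×9+1 = 100 → write 4 carry 6
  0×9+6 = 6 → write 6
  7×9 = 63 → write f carry 3
  d×9+3 = 120 → write 8 carry 7
  f×9+7 = 142 → write e carry 8
  remaining carry: 8

0x8e8f642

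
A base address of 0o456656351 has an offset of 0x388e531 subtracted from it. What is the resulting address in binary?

0o456656351 = 0b100101110110101110011101001 in binary.
0x388e531 = 0b11100010001110010100110001 in binary.
Subtract column by column in base 2:
  1-1 → 0
  0-0 → 0
  0-0 → 0
  1-0 → 1
  0-1 → 1 (borrow)
  1-1-1 → 1 (borrow)
  1-0-1 → 0
  1-0 → 1
  0-1 → 1 (borrow)
  0-0-1 → 1 (borrow)
  1-1-1 → 1 (borrow)
  1-0-1 → 0
  1-0 → 1
  0-1 → 1 (borrow)
  1-1-1 → 1 (borrow)
  0-1-1 → 0 (borrow)
  1-0-1 → 0
  1-0 → 1
  0-0 → 0
  1-1 → 0
  1-0 → 1
  1-0 → 1
  0-0 → 0
  1-1 → 0
  0-1 → 1 (borrow)
  0-1-1 → 0 (borrow)
  1-0-1 → 0

0b1001100100111011110111000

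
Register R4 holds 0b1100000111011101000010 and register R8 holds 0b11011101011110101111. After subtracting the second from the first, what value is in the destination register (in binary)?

Subtract column by column in base 2:
  0-1 → 1 (borrow)
  1-1-1 → 1 (borrow)
  0-1-1 → 0 (borrow)
  0-1-1 → 0 (borrow)
  0-0-1 → 1 (borrow)
  0-1-1 → 0 (borrow)
  1-0-1 → 0
  0-1 → 1 (borrow)
  1-1-1 → 1 (borrow)
  1-1-1 → 1 (borrow)
  1-1-1 → 1 (borrow)
  0-0-1 → 1 (borrow)
  1-1-1 → 1 (borrow)
  1-0-1 → 0
  1-1 → 0
  0-1 → 1 (borrow)
  0-1-1 → 0 (borrow)
  0-0-1 → 1 (borrow)
  0-1-1 → 0 (borrow)
  0-1-1 → 0 (borrow)
  1-0-1 → 0
  1-0 → 1

0b1000101001111110010011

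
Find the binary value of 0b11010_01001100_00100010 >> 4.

0b11010010011000010

Right shift by 4: drop the 4 least-significant bits.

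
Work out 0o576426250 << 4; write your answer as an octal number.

4 bits is not a whole number of base-8 digits; in binary: 101111110100010110010101000 << 4 = 1011111101000101100101010000000.

0o13750545200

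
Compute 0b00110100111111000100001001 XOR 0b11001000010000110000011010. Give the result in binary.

XOR bit by bit (1 where the bits differ):
  00110100111111000100001001
^ 11001000010000110000011010
= 11111100101111110100010011

0b11111100101111110100010011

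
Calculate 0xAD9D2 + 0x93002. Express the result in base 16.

0x1409D4

Add column by column in base 16, right to left:
  2+2 = 4
  D+0 = D
  9+0 = 9
  D+3 = 0 carry 1
  A+9+1 = 4 carry 1
  final carry 1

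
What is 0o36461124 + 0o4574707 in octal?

0o43256033

Add column by column in base 8, right to left:
  4+7 = 3 carry 1
  2+0+1 = 3
  1+7 = 0 carry 1
  1+4+1 = 6
  6+7 = 5 carry 1
  4+5+1 = 2 carry 1
  6+4+1 = 3 carry 1
  3+0+1 = 4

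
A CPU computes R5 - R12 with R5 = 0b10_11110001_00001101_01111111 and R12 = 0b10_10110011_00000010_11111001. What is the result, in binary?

Subtract column by column in base 2:
  1-1 → 0
  1-0 → 1
  1-0 → 1
  1-1 → 0
  1-1 → 0
  1-1 → 0
  1-1 → 0
  0-1 → 1 (borrow)
  1-0-1 → 0
  0-1 → 1 (borrow)
  1-0-1 → 0
  1-0 → 1
  0-0 → 0
  0-0 → 0
  0-0 → 0
  0-0 → 0
  1-1 → 0
  0-1 → 1 (borrow)
  0-0-1 → 1 (borrow)
  0-0-1 → 1 (borrow)
  1-1-1 → 1 (borrow)
  1-1-1 → 1 (borrow)
  1-0-1 → 0
  1-1 → 0
  0-0 → 0
  1-1 → 0

0b1111100000101010000110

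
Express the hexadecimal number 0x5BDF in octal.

Expand each hex digit to 4 bits: 5=0101 B=1011 D=1101 F=1111.
Group the bits in threes: 101 101 111 011 111 → 55737.

0o55737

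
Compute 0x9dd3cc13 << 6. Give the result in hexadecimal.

6 bits is not a whole number of base-16 digits; in binary: 10011101110100111100110000010011 << 6 = 10011101110100111100110000010011000000.

0x2774f304c0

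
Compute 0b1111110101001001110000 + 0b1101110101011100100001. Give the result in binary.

Add column by column in base 2, right to left:
  0+1 = 1
  0+0 = 0
  0+0 = 0
  0+0 = 0
  1+0 = 1
  1+1 = 0 carry 1
  1+0+1 = 0 carry 1
  0+0+1 = 1
  0+1 = 1
  1+1 = 0 carry 1
  0+1+1 = 0 carry 1
  0+0+1 = 1
  1+1 = 0 carry 1
  0+0+1 = 1
  1+1 = 0 carry 1
  0+0+1 = 1
  1+1 = 0 carry 1
  1+1+1 = 1 carry 1
  1+1+1 = 1 carry 1
  1+0+1 = 0 carry 1
  1+1+1 = 1 carry 1
  1+1+1 = 1 carry 1
  final carry 1

0b11101101010100110010001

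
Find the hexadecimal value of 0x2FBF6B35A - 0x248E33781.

Subtract column by column in base 16:
  A-1 → 9
  5-8 → D (borrow)
  3-7-1 → B (borrow)
  B-3-1 → 7
  6-3 → 3
  F-E → 1
  B-8 → 3
  F-4 → B
  2-2 → 0

0xB3137BD9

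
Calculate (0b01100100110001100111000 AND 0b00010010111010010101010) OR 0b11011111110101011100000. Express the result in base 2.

0b11011111110101011101000

0b01100100110001100111000 AND 0b00010010111010010101010 = 0b00000000110000000101000.
Then OR with 0b11011111110101011100000.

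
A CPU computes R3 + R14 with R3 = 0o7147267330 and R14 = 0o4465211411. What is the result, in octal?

0o13634500741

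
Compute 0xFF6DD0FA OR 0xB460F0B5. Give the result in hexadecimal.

0xFF6DF0FF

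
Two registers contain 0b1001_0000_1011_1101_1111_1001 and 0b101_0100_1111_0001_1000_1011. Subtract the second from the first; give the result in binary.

0b1110111100110001101110

Subtract column by column in base 2:
  1-1 → 0
  0-1 → 1 (borrow)
  0-0-1 → 1 (borrow)
  1-1-1 → 1 (borrow)
  1-0-1 → 0
  1-0 → 1
  1-0 → 1
  1-1 → 0
  1-1 → 0
  0-0 → 0
  1-0 → 1
  1-0 → 1
  1-1 → 0
  1-1 → 0
  0-1 → 1 (borrow)
  1-1-1 → 1 (borrow)
  0-0-1 → 1 (borrow)
  0-0-1 → 1 (borrow)
  0-1-1 → 0 (borrow)
  0-0-1 → 1 (borrow)
  1-1-1 → 1 (borrow)
  0-0-1 → 1 (borrow)
  0-1-1 → 0 (borrow)
  1-0-1 → 0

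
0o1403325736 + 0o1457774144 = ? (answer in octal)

0o3063322102

Add column by column in base 8, right to left:
  6+4 = 2 carry 1
  3+4+1 = 0 carry 1
  7+1+1 = 1 carry 1
  5+4+1 = 2 carry 1
  2+7+1 = 2 carry 1
  3+7+1 = 3 carry 1
  3+7+1 = 3 carry 1
  0+5+1 = 6
  4+4 = 0 carry 1
  1+1+1 = 3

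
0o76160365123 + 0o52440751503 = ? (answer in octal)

0o150621336626

Add column by column in base 8, right to left:
  3+3 = 6
  2+0 = 2
  1+5 = 6
  5+1 = 6
  6+5 = 3 carry 1
  3+7+1 = 3 carry 1
  0+0+1 = 1
  6+4 = 2 carry 1
  1+4+1 = 6
  6+2 = 0 carry 1
  7+5+1 = 5 carry 1
  final carry 1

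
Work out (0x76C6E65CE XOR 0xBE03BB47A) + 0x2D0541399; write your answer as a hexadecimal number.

First 0x76C6E65CE XOR 0xBE03BB47A = 0xC8C55D1B4.
Add column by column in base 16, right to left:
  4+9 = D
  B+9 = 4 carry 1
  1+3+1 = 5
  D+1 = E
  5+4 = 9
  5+5 = A
  C+0 = C
  8+D = 5 carry 1
  C+2+1 = F

0xF5CA9E54D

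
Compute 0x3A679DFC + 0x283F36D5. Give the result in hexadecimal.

Add column by column in base 16, right to left:
  C+5 = 1 carry 1
  F+D+1 = D carry 1
  D+6+1 = 4 carry 1
  9+3+1 = D
  7+F = 6 carry 1
  6+3+1 = A
  A+8 = 2 carry 1
  3+2+1 = 6

0x62A6D4D1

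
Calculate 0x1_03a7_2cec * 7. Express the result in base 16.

0x719923a74

Multiply each base-16 digit by 7, carrying:
  c×7 = 84 → write 4 carry 5
  e×7+5 = 103 → write 7 carry 6
  c×7+6 = 90 → write a carry 5
  2×7+5 = 19 → write 3 carry 1
  7×7+1 = 50 → write 2 carry 3
  a×7+3 = 73 → write 9 carry 4
  3×7+4 = 25 → write 9 carry 1
  0×7+1 = 1 → write 1
  1×7 = 7 → write 7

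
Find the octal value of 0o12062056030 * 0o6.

0o74454424220

Multiply each base-8 digit by 6, carrying:
  0×6 = 0 → write 0
  3×6 = 18 → write 2 carry 2
  0×6+2 = 2 → write 2
  6×6 = 36 → write 4 carry 4
  5×6+4 = 34 → write 2 carry 4
  0×6+4 = 4 → write 4
  2×6 = 12 → write 4 carry 1
  6×6+1 = 37 → write 5 carry 4
  0×6+4 = 4 → write 4
  2×6 = 12 → write 4 carry 1
  1×6+1 = 7 → write 7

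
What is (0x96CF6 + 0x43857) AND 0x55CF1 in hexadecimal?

Add column by column in base 16, right to left:
  6+7 = D
  F+5 = 4 carry 1
  C+8+1 = 5 carry 1
  6+3+1 = A
  9+4 = D
Sum = 0xDA54D; now AND with 0x55CF1:
  D&5=5, A&5=0, 5&C=4, 4&F=4, D&1=1

0x50441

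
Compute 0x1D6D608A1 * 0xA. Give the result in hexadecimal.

Multiply each base-16 digit by 10, carrying:
  1×10 = 10 → write A
  A×10 = 100 → write 4 carry 6
  8×10+6 = 86 → write 6 carry 5
  0×10+5 = 5 → write 5
  6×10 = 60 → write C carry 3
  D×10+3 = 133 → write 5 carry 8
  6×10+8 = 68 → write 4 carry 4
  D×10+4 = 134 → write 6 carry 8
  1×10+8 = 18 → write 2 carry 1
  remaining carry: 1

0x12645C564A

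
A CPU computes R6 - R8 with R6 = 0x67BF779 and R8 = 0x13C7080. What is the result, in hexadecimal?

0x53F86F9

Subtract column by column in base 16:
  9-0 → 9
  7-8 → F (borrow)
  7-0-1 → 6
  F-7 → 8
  B-C → F (borrow)
  7-3-1 → 3
  6-1 → 5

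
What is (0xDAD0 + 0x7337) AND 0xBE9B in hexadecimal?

0xE03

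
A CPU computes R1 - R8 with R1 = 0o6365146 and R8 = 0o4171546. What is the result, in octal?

Subtract column by column in base 8:
  6-6 → 0
  4-4 → 0
  1-5 → 4 (borrow)
  5-1-1 → 3
  6-7 → 7 (borrow)
  3-1-1 → 1
  6-4 → 2

0o2173400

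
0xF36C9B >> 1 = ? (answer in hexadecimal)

1 bits is not a whole number of base-16 digits; in binary: 111100110110110010011011 >> 1 = 11110011011011001001101.

0x79B64D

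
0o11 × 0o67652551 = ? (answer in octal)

Multiply each base-8 digit by 9, carrying:
  1×9 = 9 → write 1 carry 1
  5×9+1 = 46 → write 6 carry 5
  5×9+5 = 50 → write 2 carry 6
  2×9+6 = 24 → write 0 carry 3
  5×9+3 = 48 → write 0 carry 6
  6×9+6 = 60 → write 4 carry 7
  7×9+7 = 70 → write 6 carry 8
  6×9+8 = 62 → write 6 carry 7
  remaining carry: 7

0o766400261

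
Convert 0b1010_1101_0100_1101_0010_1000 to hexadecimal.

0xAD4D28

Group the bits into nibbles: 1010 1101 0100 1101 0010 1000 → AD4D28.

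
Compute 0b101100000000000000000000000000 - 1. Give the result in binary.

The trailing 26 digits are 0, so subtracting 1 borrows through: they become 1 and the next digit up decrements.

0b101011111111111111111111111111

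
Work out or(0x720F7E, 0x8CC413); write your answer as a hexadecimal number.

OR each hex digit independently (no carries):
  7|8=F, 2|C=E, 0|C=C, F|4=F, 7|1=7, E|3=F

0xFECF7F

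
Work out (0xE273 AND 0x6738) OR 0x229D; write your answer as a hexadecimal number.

0xE273 AND 0x6738 = 0x6230.
Then OR with 0x229D.

0x62BD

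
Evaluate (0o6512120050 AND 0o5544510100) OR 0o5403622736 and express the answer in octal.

0o5503722736

0o6512120050 AND 0o5544510100 = 0o4500100000.
Then OR with 0o5403622736.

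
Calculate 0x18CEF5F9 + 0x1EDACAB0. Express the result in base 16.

0x37A9C0A9

Add column by column in base 16, right to left:
  9+0 = 9
  F+B = A carry 1
  5+A+1 = 0 carry 1
  F+C+1 = C carry 1
  E+A+1 = 9 carry 1
  C+D+1 = A carry 1
  8+E+1 = 7 carry 1
  1+1+1 = 3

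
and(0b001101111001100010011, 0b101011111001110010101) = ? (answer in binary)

0b001001111001100010001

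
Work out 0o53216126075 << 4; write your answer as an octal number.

4 bits is not a whole number of base-8 digits; in binary: 101011010001110001010110000111101 << 4 = 1010110100011100010101100001111010000.

0o1264342541720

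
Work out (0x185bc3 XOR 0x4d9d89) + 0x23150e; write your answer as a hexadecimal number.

First 0x185bc3 XOR 0x4d9d89 = 0x55c64a.
Add column by column in base 16, right to left:
  a+e = 8 carry 1
  4+0+1 = 5
  6+5 = b
  c+1 = d
  5+3 = 8
  5+2 = 7

0x78db58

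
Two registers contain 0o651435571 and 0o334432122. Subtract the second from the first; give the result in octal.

0o315003447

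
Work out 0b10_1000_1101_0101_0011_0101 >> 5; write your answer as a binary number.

Right shift by 5: drop the 5 least-significant bits.

0b10100011010101001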